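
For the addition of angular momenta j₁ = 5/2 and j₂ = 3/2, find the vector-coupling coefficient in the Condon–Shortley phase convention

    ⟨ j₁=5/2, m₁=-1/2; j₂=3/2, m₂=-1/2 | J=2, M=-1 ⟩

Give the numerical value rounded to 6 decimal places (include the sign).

-0.545545  (= −√(25/84))

√[5·2!3!1!/7! · 2!3!1!2!1!3!] = √(12/7)
  +(−1)^0/∏(0,2,3,1,0,0)! = 1/12  (running 1/12)
  +(−1)^1/∏(1,1,2,0,1,1)! = -1/2  (running -5/12)
⟨..|..⟩ = √(12/7)·(-5/12) = -0.545545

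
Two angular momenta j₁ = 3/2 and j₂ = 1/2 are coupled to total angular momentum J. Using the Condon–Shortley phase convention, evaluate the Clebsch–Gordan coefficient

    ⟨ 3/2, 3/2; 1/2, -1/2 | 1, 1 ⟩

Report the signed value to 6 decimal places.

√[3·1!2!0!/4! · 3!0!0!1!2!0!] = √(3)
  +(−1)^0/∏(0,1,0,0,2,0)! = 1/2  (running 1/2)
⟨..|..⟩ = √(3)·(1/2) = +0.866025

+0.866025  (= +√(3/4))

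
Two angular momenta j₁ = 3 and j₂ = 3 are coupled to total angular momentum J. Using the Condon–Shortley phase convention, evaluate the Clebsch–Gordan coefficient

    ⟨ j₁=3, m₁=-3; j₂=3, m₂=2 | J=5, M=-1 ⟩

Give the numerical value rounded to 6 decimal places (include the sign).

triangle: 1!×5!×5!/12! = 14400/479001600
(j±m)!: 0!×6!×5!×1!×4!×6! = 1492992000
prefactor² = (2J+1)×Δ×N² = 3456000/7
  k=1: −1/(1!×0!×5!×4!×0!×1!) = -1/2880
Σ = -1/2880  ⇒  CG² = 3456000/7×(-1/2880)² = 5/84
CG = −√(5/84) = -0.243975

-0.243975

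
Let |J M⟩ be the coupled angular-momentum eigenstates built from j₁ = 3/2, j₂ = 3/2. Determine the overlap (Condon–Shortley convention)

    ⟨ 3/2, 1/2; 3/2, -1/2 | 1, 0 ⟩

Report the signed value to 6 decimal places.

-0.223607

triangle: 2!×1!×1!/5! = 2/120
(j±m)!: 2!×1!×1!×2!×1!×1! = 4
prefactor² = (2J+1)×Δ×N² = 1/5
  k=0: +1/(0!×2!×1!×1!×0!×0!) = 1/2
  k=1: −1/(1!×1!×0!×0!×1!×1!) = -1
Σ = -1/2  ⇒  CG² = 1/5×(-1/2)² = 1/20
CG = −√(1/20) = -0.223607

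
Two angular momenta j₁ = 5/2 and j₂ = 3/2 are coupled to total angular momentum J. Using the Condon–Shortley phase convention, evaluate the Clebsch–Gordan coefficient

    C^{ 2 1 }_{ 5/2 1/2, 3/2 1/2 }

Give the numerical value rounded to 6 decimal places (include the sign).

j₁+j₂−J=2  J+j₁−j₂=3  J−j₁+j₂=1  j₁+j₂+J+1=7
(j₁±m₁, j₂±m₂, J±M) = (3,2,2,1,3,1)
P² = 12/7
sum k=1..2:
  [1] −1/2 = -1/2
  [2] +1/12 = 1/12
S = -5/12
C² = P²·S² = 25/84 ; C = -0.545545

−√(25/84) = -0.545545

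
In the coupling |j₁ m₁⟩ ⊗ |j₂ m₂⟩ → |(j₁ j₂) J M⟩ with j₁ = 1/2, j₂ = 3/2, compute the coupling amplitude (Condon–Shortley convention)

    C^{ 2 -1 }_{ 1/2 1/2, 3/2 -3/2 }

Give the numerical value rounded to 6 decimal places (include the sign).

triangle: 0!*1!*3!/5! = 6/120
(j±m)!: 1!*0!*0!*3!*1!*3! = 36
prefactor² = (2J+1)*Δ*N² = 9
  k=0: +1/(0!*0!*0!*0!*1!*3!) = 1/6
Σ = 1/6  ⇒  CG² = 9*1/6² = 1/4
CG = +√(1/4) = +0.500000

+√(1/4) ≈ +0.500000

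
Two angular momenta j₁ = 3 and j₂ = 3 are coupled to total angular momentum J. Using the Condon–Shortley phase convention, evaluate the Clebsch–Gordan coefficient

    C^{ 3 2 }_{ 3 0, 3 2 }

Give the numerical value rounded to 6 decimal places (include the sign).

+√(1/6) ≈ +0.408248

j₁+j₂−J=3  J+j₁−j₂=3  J−j₁+j₂=3  j₁+j₂+J+1=10
(j₁±m₁, j₂±m₂, J±M) = (3,3,5,1,5,1)
P² = 216
sum k=2..3:
  [2] +1/24 = 1/24
  [3] −1/72 = -1/72
S = 1/36
C² = P²·S² = 1/6 ; C = +0.408248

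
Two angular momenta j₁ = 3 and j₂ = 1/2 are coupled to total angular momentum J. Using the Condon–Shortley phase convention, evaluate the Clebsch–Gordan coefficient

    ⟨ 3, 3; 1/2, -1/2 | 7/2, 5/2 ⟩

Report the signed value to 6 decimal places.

+√(1/7) ≈ +0.377964

triangle: 0!*6!*1!/8! = 720/40320
(j±m)!: 6!*0!*0!*1!*6!*1! = 518400
prefactor² = (2J+1)*Δ*N² = 518400/7
  k=0: +1/(0!*0!*0!*0!*6!*1!) = 1/720
Σ = 1/720  ⇒  CG² = 518400/7*1/720² = 1/7
CG = +√(1/7) = +0.377964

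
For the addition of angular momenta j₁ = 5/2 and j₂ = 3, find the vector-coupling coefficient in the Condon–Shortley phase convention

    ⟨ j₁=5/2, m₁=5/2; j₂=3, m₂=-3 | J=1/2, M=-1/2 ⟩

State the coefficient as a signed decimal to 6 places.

+0.534522  (= +√(2/7))

triangle: 5!*0!*1!/7! = 120/5040
(j±m)!: 5!*0!*0!*6!*0!*1! = 86400
prefactor² = (2J+1)*Δ*N² = 28800/7
  k=0: +1/(0!*5!*0!*0!*0!*1!) = 1/120
Σ = 1/120  ⇒  CG² = 28800/7*1/120² = 2/7
CG = +√(2/7) = +0.534522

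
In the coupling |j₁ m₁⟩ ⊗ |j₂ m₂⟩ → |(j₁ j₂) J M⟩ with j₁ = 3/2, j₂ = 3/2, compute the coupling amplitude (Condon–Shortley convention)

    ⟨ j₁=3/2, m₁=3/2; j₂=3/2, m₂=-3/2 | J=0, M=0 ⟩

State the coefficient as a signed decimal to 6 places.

+√(1/4) = +0.500000

triangle: 3!*0!*0!/4! = 6/24
(j±m)!: 3!*0!*0!*3!*0!*0! = 36
prefactor² = (2J+1)*Δ*N² = 9
  k=0: +1/(0!*3!*0!*0!*0!*0!) = 1/6
Σ = 1/6  ⇒  CG² = 9*1/6² = 1/4
CG = +√(1/4) = +0.500000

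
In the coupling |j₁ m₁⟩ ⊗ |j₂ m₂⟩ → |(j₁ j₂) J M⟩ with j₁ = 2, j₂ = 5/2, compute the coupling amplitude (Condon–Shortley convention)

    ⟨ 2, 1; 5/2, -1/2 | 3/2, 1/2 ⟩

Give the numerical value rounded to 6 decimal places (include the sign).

j₁+j₂−J=3  J+j₁−j₂=1  J−j₁+j₂=2  j₁+j₂+J+1=7
(j₁±m₁, j₂±m₂, J±M) = (3,1,2,3,2,1)
P² = 48/35
sum k=0..1:
  [0] +1/12 = 1/12
  [1] −1/2 = -1/2
S = -5/12
C² = P²·S² = 5/21 ; C = -0.487950

-0.487950  (= −√(5/21))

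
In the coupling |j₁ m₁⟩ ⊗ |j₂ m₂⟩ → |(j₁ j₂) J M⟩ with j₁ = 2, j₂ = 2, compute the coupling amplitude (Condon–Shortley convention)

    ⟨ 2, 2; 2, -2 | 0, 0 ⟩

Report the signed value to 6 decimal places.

+√(1/5) = +0.447214

triangle: 4!*0!*0!/5! = 24/120
(j±m)!: 4!*0!*0!*4!*0!*0! = 576
prefactor² = (2J+1)*Δ*N² = 576/5
  k=0: +1/(0!*4!*0!*0!*0!*0!) = 1/24
Σ = 1/24  ⇒  CG² = 576/5*1/24² = 1/5
CG = +√(1/5) = +0.447214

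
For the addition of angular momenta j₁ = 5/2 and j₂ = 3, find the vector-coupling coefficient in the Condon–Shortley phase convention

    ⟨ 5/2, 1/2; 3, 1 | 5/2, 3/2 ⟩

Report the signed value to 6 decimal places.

+0.169031

√[6·3!2!3!/9! · 3!2!4!2!4!1!] = √(576/35)
  +(−1)^1/∏(1,2,1,3,1,0)! = -1/12  (running -1/12)
  +(−1)^2/∏(2,1,0,2,2,1)! = 1/8  (running 1/24)
⟨..|..⟩ = √(576/35)·(1/24) = +0.169031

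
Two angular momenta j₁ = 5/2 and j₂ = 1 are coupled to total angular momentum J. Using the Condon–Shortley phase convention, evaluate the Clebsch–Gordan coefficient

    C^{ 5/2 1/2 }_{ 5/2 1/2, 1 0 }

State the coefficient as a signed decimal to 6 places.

√[6·1!4!1!/7! · 3!2!1!1!3!2!] = √(144/35)
  +(−1)^0/∏(0,1,2,1,2,0)! = 1/4  (running 1/4)
  +(−1)^1/∏(1,0,1,0,3,1)! = -1/6  (running 1/12)
⟨..|..⟩ = √(144/35)·(1/12) = +0.169031

+√(1/35) ≈ +0.169031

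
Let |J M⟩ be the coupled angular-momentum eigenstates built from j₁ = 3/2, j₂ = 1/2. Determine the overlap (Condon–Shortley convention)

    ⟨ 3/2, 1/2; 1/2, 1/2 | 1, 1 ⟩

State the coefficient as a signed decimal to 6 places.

−√(1/4) ≈ -0.500000

j₁+j₂−J=1  J+j₁−j₂=2  J−j₁+j₂=0  j₁+j₂+J+1=4
(j₁±m₁, j₂±m₂, J±M) = (2,1,1,0,2,0)
P² = 1
sum k=1..1:
  [1] −1/2 = -1/2
S = -1/2
C² = P²·S² = 1/4 ; C = -0.500000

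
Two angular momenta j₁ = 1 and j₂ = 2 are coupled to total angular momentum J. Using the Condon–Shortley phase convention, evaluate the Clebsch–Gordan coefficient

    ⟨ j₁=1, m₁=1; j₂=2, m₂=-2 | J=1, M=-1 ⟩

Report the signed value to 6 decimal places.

triangle: 2!×0!×2!/5! = 4/120
(j±m)!: 2!×0!×0!×4!×0!×2! = 96
prefactor² = (2J+1)×Δ×N² = 48/5
  k=0: +1/(0!×2!×0!×0!×0!×2!) = 1/4
Σ = 1/4  ⇒  CG² = 48/5×1/4² = 3/5
CG = +√(3/5) = +0.774597

+√(3/5) = +0.774597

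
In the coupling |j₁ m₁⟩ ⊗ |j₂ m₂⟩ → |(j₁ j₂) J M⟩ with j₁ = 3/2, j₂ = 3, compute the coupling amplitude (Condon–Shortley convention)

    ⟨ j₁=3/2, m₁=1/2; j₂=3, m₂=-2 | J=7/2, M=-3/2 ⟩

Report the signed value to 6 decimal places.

triangle: 1!·2!·5!/9! = 240/362880
(j±m)!: 2!·1!·1!·5!·2!·5! = 57600
prefactor² = (2J+1)·Δ·N² = 6400/21
  k=0: +1/(0!·1!·1!·1!·1!·4!) = 1/24
  k=1: −1/(1!·0!·0!·0!·2!·5!) = -1/240
Σ = 3/80  ⇒  CG² = 6400/21·3/80² = 3/7
CG = +√(3/7) = +0.654654

+√(3/7) = +0.654654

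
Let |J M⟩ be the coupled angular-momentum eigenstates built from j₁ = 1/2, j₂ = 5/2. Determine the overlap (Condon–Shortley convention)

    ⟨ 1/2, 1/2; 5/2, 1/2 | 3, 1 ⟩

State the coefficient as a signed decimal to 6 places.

+0.816497  (= +√(2/3))

triangle: 0!*1!*5!/7! = 120/5040
(j±m)!: 1!*0!*3!*2!*4!*2! = 576
prefactor² = (2J+1)*Δ*N² = 96
  k=0: +1/(0!*0!*0!*3!*1!*2!) = 1/12
Σ = 1/12  ⇒  CG² = 96*1/12² = 2/3
CG = +√(2/3) = +0.816497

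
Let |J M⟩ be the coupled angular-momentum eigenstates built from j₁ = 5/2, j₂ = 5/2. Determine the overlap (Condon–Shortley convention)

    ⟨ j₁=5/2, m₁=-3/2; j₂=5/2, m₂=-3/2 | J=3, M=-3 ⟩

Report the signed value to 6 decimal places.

j₁+j₂−J=2  J+j₁−j₂=3  J−j₁+j₂=3  j₁+j₂+J+1=9
(j₁±m₁, j₂±m₂, J±M) = (1,4,1,4,0,6)
P² = 576
sum k=1..1:
  [1] −1/36 = -1/36
S = -1/36
C² = P²·S² = 4/9 ; C = -0.666667

-0.666667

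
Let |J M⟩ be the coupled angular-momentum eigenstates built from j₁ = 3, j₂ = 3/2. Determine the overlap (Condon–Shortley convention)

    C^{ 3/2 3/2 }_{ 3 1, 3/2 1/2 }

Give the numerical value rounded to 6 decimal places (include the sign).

+0.338062  (= +√(4/35))

triangle: 3!·3!·0!/7! = 36/5040
(j±m)!: 4!·2!·2!·1!·3!·0! = 576
prefactor² = (2J+1)·Δ·N² = 576/35
  k=2: +1/(2!·1!·0!·0!·3!·0!) = 1/12
Σ = 1/12  ⇒  CG² = 576/35·1/12² = 4/35
CG = +√(4/35) = +0.338062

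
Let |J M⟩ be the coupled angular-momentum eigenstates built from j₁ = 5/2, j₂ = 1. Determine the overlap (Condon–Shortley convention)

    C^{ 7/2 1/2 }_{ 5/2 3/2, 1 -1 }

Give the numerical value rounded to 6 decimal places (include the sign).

+√(1/7) = +0.377964

j₁+j₂−J=0  J+j₁−j₂=5  J−j₁+j₂=2  j₁+j₂+J+1=8
(j₁±m₁, j₂±m₂, J±M) = (4,1,0,2,4,3)
P² = 2304/7
sum k=0..0:
  [0] +1/48 = 1/48
S = 1/48
C² = P²·S² = 1/7 ; C = +0.377964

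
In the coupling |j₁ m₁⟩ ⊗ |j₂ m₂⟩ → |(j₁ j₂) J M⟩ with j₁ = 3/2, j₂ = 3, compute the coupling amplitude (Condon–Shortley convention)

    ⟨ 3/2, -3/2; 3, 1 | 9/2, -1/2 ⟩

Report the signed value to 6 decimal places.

√[10·0!3!6!/10! · 0!3!4!2!4!5!] = √(69120/7)
  +(−1)^0/∏(0,0,3,4,0,2)! = 1/288  (running 1/288)
⟨..|..⟩ = √(69120/7)·(1/288) = +0.345033

+√(5/42) = +0.345033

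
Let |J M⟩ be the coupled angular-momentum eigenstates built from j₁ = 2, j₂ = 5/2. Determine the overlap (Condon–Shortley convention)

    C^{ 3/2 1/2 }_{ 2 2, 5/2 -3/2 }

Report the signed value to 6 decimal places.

j₁+j₂−J=3  J+j₁−j₂=1  J−j₁+j₂=2  j₁+j₂+J+1=7
(j₁±m₁, j₂±m₂, J±M) = (4,0,1,4,2,1)
P² = 384/35
sum k=0..0:
  [0] +1/6 = 1/6
S = 1/6
C² = P²·S² = 32/105 ; C = +0.552052

+0.552052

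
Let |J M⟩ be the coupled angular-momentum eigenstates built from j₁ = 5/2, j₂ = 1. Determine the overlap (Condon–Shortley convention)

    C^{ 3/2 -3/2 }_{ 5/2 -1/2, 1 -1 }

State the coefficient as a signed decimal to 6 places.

√[4·2!3!0!/6! · 2!3!0!2!0!3!] = √(48/5)
  +(−1)^0/∏(0,2,3,0,0,0)! = 1/12  (running 1/12)
⟨..|..⟩ = √(48/5)·(1/12) = +0.258199

+0.258199  (= +√(1/15))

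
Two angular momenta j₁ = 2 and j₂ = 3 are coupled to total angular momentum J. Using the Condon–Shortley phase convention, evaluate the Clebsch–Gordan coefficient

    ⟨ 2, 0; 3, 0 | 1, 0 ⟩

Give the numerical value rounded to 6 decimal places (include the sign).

+√(9/35) = +0.507093

√[3·4!0!2!/7! · 2!2!3!3!1!1!] = √(144/35)
  +(−1)^2/∏(2,2,0,1,0,1)! = 1/4  (running 1/4)
⟨..|..⟩ = √(144/35)·(1/4) = +0.507093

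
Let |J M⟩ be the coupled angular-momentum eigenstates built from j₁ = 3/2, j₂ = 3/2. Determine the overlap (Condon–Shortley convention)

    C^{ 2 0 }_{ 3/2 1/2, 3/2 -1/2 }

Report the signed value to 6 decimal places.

triangle: 1!·2!·2!/6! = 4/720
(j±m)!: 2!·1!·1!·2!·2!·2! = 16
prefactor² = (2J+1)·Δ·N² = 4/9
  k=0: +1/(0!·1!·1!·1!·1!·1!) = 1
  k=1: −1/(1!·0!·0!·0!·2!·2!) = -1/4
Σ = 3/4  ⇒  CG² = 4/9·3/4² = 1/4
CG = +√(1/4) = +0.500000

+√(1/4) = +0.500000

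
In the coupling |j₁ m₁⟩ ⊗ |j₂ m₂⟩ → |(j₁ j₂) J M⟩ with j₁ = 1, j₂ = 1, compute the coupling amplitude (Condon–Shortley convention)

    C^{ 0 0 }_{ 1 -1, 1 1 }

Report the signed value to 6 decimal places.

j₁+j₂−J=2  J+j₁−j₂=0  J−j₁+j₂=0  j₁+j₂+J+1=3
(j₁±m₁, j₂±m₂, J±M) = (0,2,2,0,0,0)
P² = 4/3
sum k=2..2:
  [2] +1/2 = 1/2
S = 1/2
C² = P²·S² = 1/3 ; C = +0.577350

+0.577350  (= +√(1/3))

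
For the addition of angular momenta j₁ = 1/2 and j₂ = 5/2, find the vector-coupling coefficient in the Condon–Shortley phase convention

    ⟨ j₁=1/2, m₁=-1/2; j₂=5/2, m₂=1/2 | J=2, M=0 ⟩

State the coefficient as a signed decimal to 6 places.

j₁+j₂−J=1  J+j₁−j₂=0  J−j₁+j₂=4  j₁+j₂+J+1=6
(j₁±m₁, j₂±m₂, J±M) = (0,1,3,2,2,2)
P² = 8
sum k=1..1:
  [1] −1/4 = -1/4
S = -1/4
C² = P²·S² = 1/2 ; C = -0.707107

-0.707107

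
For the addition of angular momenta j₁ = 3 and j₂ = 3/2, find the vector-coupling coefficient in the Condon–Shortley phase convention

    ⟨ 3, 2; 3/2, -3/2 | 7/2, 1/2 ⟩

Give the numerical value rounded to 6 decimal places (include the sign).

+0.487950  (= +√(5/21))

triangle: 1!*5!*2!/9! = 240/362880
(j±m)!: 5!*1!*0!*3!*4!*3! = 103680
prefactor² = (2J+1)*Δ*N² = 3840/7
  k=0: +1/(0!*1!*1!*0!*4!*2!) = 1/48
Σ = 1/48  ⇒  CG² = 3840/7*1/48² = 5/21
CG = +√(5/21) = +0.487950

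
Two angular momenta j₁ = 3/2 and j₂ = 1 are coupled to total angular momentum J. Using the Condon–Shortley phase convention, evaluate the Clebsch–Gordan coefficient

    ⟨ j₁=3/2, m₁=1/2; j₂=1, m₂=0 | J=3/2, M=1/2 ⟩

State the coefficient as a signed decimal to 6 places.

triangle: 1!*2!*1!/5! = 2/120
(j±m)!: 2!*1!*1!*1!*2!*1! = 4
prefactor² = (2J+1)*Δ*N² = 4/15
  k=0: +1/(0!*1!*1!*1!*1!*0!) = 1
  k=1: −1/(1!*0!*0!*0!*2!*1!) = -1/2
Σ = 1/2  ⇒  CG² = 4/15*1/2² = 1/15
CG = +√(1/15) = +0.258199

+√(1/15) = +0.258199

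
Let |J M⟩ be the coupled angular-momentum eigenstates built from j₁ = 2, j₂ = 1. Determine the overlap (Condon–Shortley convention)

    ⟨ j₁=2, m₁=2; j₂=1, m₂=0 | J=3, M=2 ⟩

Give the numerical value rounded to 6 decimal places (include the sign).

+√(1/3) = +0.577350

√[7·0!4!2!/7! · 4!0!1!1!5!1!] = √(192)
  +(−1)^0/∏(0,0,0,1,4,1)! = 1/24  (running 1/24)
⟨..|..⟩ = √(192)·(1/24) = +0.577350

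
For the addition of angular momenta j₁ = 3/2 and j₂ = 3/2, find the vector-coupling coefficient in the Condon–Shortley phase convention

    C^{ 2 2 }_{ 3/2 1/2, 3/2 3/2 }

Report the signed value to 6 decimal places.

-0.707107

√[5·1!2!2!/6! · 2!1!3!0!4!0!] = √(8)
  +(−1)^1/∏(1,0,0,2,2,0)! = -1/4  (running -1/4)
⟨..|..⟩ = √(8)·(-1/4) = -0.707107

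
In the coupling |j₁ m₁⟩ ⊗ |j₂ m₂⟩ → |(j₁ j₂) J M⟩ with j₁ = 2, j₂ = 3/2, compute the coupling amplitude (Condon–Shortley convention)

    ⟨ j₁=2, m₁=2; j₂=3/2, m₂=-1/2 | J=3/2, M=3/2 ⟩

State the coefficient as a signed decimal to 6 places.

+√(2/5) ≈ +0.632456

√[4·2!2!1!/6! · 4!0!1!2!3!0!] = √(32/5)
  +(−1)^0/∏(0,2,0,1,2,0)! = 1/4  (running 1/4)
⟨..|..⟩ = √(32/5)·(1/4) = +0.632456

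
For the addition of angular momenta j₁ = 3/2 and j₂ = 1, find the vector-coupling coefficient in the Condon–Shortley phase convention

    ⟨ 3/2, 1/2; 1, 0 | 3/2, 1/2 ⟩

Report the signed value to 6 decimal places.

+√(1/15) ≈ +0.258199

j₁+j₂−J=1  J+j₁−j₂=2  J−j₁+j₂=1  j₁+j₂+J+1=5
(j₁±m₁, j₂±m₂, J±M) = (2,1,1,1,2,1)
P² = 4/15
sum k=0..1:
  [0] +1/1 = 1
  [1] −1/2 = -1/2
S = 1/2
C² = P²·S² = 1/15 ; C = +0.258199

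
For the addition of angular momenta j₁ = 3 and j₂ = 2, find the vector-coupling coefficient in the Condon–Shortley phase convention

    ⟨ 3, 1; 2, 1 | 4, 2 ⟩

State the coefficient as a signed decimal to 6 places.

√[9·1!5!3!/10! · 4!2!3!1!6!2!] = √(5184/7)
  +(−1)^0/∏(0,1,2,3,3,0)! = 1/72  (running 1/72)
  +(−1)^1/∏(1,0,1,2,4,1)! = -1/48  (running -1/144)
⟨..|..⟩ = √(5184/7)·(-1/144) = -0.188982

−√(1/28) = -0.188982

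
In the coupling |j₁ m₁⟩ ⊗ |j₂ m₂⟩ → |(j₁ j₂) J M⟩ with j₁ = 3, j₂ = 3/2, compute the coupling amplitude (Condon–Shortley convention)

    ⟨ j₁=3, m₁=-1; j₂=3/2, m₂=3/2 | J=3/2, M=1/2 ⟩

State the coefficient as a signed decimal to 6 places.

triangle: 3!*3!*0!/7! = 36/5040
(j±m)!: 2!*4!*3!*0!*2!*1! = 576
prefactor² = (2J+1)*Δ*N² = 576/35
  k=3: −1/(3!*0!*1!*0!*2!*0!) = -1/12
Σ = -1/12  ⇒  CG² = 576/35*(-1/12)² = 4/35
CG = −√(4/35) = -0.338062

−√(4/35) ≈ -0.338062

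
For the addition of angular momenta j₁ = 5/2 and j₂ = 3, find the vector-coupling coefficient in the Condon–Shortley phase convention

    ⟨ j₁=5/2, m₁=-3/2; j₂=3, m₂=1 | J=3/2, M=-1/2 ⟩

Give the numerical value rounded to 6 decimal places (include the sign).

√[4·4!1!2!/8! · 1!4!4!2!1!2!] = √(384/35)
  +(−1)^3/∏(3,1,1,1,0,1)! = -1/6  (running -1/6)
  +(−1)^4/∏(4,0,0,0,1,2)! = 1/48  (running -7/48)
⟨..|..⟩ = √(384/35)·(-7/48) = -0.483046

−√(7/30) = -0.483046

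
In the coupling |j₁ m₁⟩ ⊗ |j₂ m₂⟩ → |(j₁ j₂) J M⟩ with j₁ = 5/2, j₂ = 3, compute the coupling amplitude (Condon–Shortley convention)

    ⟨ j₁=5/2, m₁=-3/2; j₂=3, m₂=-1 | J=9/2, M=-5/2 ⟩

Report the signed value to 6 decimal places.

−√(10/99) ≈ -0.317821

√[10·1!4!5!/11! · 1!4!2!4!2!7!] = √(92160/11)
  +(−1)^0/∏(0,1,4,2,0,3)! = 1/288  (running 1/288)
  +(−1)^1/∏(1,0,3,1,1,4)! = -1/144  (running -1/288)
⟨..|..⟩ = √(92160/11)·(-1/288) = -0.317821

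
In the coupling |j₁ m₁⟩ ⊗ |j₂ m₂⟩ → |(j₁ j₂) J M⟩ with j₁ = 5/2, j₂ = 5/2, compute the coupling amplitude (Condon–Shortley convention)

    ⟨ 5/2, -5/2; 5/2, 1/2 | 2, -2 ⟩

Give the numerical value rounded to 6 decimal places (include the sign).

j₁+j₂−J=3  J+j₁−j₂=2  J−j₁+j₂=2  j₁+j₂+J+1=8
(j₁±m₁, j₂±m₂, J±M) = (0,5,3,2,0,4)
P² = 720/7
sum k=3..3:
  [3] −1/24 = -1/24
S = -1/24
C² = P²·S² = 5/28 ; C = -0.422577

−√(5/28) ≈ -0.422577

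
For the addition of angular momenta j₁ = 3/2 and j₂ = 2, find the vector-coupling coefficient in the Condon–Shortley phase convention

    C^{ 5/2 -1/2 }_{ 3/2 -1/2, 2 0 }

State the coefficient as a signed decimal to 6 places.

√[6·1!2!3!/7! · 1!2!2!2!2!3!] = √(48/35)
  +(−1)^0/∏(0,1,2,2,0,1)! = 1/4  (running 1/4)
  +(−1)^1/∏(1,0,1,1,1,2)! = -1/2  (running -1/4)
⟨..|..⟩ = √(48/35)·(-1/4) = -0.292770

-0.292770  (= −√(3/35))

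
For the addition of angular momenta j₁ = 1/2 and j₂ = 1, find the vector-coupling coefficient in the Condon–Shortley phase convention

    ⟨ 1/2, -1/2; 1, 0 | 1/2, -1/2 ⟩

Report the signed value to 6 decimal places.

−√(1/3) ≈ -0.577350

j₁+j₂−J=1  J+j₁−j₂=0  J−j₁+j₂=1  j₁+j₂+J+1=3
(j₁±m₁, j₂±m₂, J±M) = (0,1,1,1,0,1)
P² = 1/3
sum k=1..1:
  [1] −1/1 = -1
S = -1
C² = P²·S² = 1/3 ; C = -0.577350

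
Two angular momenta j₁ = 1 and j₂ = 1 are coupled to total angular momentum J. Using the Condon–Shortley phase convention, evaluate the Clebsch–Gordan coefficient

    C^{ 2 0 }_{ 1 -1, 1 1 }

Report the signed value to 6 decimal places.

j₁+j₂−J=0  J+j₁−j₂=2  J−j₁+j₂=2  j₁+j₂+J+1=5
(j₁±m₁, j₂±m₂, J±M) = (0,2,2,0,2,2)
P² = 8/3
sum k=0..0:
  [0] +1/4 = 1/4
S = 1/4
C² = P²·S² = 1/6 ; C = +0.408248

+0.408248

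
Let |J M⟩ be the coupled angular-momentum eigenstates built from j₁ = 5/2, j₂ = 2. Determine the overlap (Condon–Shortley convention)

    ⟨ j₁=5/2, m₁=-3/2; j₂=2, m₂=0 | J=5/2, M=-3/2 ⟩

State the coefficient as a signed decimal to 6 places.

√[6·2!3!2!/8! · 1!4!2!2!1!4!] = √(288/35)
  +(−1)^1/∏(1,1,3,1,0,1)! = -1/6  (running -1/6)
  +(−1)^2/∏(2,0,2,0,1,2)! = 1/8  (running -1/24)
⟨..|..⟩ = √(288/35)·(-1/24) = -0.119523

-0.119523  (= −√(1/70))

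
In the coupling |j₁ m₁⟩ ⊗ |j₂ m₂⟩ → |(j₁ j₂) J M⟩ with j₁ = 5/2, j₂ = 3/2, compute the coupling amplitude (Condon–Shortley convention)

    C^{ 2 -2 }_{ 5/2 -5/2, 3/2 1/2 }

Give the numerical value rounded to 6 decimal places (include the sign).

√[5·2!3!1!/7! · 0!5!2!1!0!4!] = √(480/7)
  +(−1)^2/∏(2,0,3,0,0,1)! = 1/12  (running 1/12)
⟨..|..⟩ = √(480/7)·(1/12) = +0.690066

+0.690066  (= +√(10/21))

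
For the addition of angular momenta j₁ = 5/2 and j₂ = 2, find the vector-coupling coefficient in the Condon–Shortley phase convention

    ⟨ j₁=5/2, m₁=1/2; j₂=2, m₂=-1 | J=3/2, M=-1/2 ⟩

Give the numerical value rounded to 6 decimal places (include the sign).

j₁+j₂−J=3  J+j₁−j₂=2  J−j₁+j₂=1  j₁+j₂+J+1=7
(j₁±m₁, j₂±m₂, J±M) = (3,2,1,3,1,2)
P² = 48/35
sum k=0..1:
  [0] +1/12 = 1/12
  [1] −1/2 = -1/2
S = -5/12
C² = P²·S² = 5/21 ; C = -0.487950

−√(5/21) ≈ -0.487950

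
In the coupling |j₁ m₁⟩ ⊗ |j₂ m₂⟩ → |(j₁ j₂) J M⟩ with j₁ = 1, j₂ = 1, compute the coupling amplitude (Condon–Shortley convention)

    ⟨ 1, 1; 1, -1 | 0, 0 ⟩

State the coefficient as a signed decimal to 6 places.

+0.577350  (= +√(1/3))

j₁+j₂−J=2  J+j₁−j₂=0  J−j₁+j₂=0  j₁+j₂+J+1=3
(j₁±m₁, j₂±m₂, J±M) = (2,0,0,2,0,0)
P² = 4/3
sum k=0..0:
  [0] +1/2 = 1/2
S = 1/2
C² = P²·S² = 1/3 ; C = +0.577350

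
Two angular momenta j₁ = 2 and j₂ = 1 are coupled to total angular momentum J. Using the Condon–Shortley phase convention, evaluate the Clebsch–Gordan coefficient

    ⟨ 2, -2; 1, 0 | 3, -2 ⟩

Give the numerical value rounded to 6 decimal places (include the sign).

√[7·0!4!2!/7! · 0!4!1!1!1!5!] = √(192)
  +(−1)^0/∏(0,0,4,1,0,1)! = 1/24  (running 1/24)
⟨..|..⟩ = √(192)·(1/24) = +0.577350

+0.577350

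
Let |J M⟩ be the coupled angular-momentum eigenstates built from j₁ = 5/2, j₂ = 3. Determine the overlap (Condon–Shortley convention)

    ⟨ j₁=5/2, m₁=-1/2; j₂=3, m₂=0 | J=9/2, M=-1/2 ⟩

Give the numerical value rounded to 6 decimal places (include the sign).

-0.208063

√[10·1!4!5!/11! · 2!3!3!3!4!5!] = √(69120/77)
  +(−1)^0/∏(0,1,3,3,1,2)! = 1/72  (running 1/72)
  +(−1)^1/∏(1,0,2,2,2,3)! = -1/48  (running -1/144)
⟨..|..⟩ = √(69120/77)·(-1/144) = -0.208063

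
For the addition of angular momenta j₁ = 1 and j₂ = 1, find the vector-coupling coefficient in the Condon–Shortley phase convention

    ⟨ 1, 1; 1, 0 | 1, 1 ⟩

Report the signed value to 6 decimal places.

j₁+j₂−J=1  J+j₁−j₂=1  J−j₁+j₂=1  j₁+j₂+J+1=4
(j₁±m₁, j₂±m₂, J±M) = (2,0,1,1,2,0)
P² = 1/2
sum k=0..0:
  [0] +1/1 = 1
S = 1
C² = P²·S² = 1/2 ; C = +0.707107

+√(1/2) ≈ +0.707107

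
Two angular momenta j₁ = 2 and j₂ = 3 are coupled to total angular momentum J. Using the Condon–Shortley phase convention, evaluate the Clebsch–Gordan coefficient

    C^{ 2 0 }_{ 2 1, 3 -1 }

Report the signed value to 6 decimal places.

-0.377964

triangle: 3!×1!×3!/8! = 36/40320
(j±m)!: 3!×1!×2!×4!×2!×2! = 1152
prefactor² = (2J+1)×Δ×N² = 36/7
  k=0: +1/(0!×3!×1!×2!×0!×1!) = 1/12
  k=1: −1/(1!×2!×0!×1!×1!×2!) = -1/4
Σ = -1/6  ⇒  CG² = 36/7×(-1/6)² = 1/7
CG = −√(1/7) = -0.377964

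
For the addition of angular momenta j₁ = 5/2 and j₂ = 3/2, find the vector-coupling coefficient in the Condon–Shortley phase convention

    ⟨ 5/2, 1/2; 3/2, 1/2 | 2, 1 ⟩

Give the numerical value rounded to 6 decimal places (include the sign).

j₁+j₂−J=2  J+j₁−j₂=3  J−j₁+j₂=1  j₁+j₂+J+1=7
(j₁±m₁, j₂±m₂, J±M) = (3,2,2,1,3,1)
P² = 12/7
sum k=1..2:
  [1] −1/2 = -1/2
  [2] +1/12 = 1/12
S = -5/12
C² = P²·S² = 25/84 ; C = -0.545545

−√(25/84) = -0.545545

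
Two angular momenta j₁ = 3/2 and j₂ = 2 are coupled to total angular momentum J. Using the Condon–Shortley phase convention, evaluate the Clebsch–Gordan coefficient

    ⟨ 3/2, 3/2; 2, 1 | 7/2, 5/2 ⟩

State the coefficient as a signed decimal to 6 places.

+0.755929

triangle: 0!×3!×4!/8! = 144/40320
(j±m)!: 3!×0!×3!×1!×6!×1! = 25920
prefactor² = (2J+1)×Δ×N² = 5184/7
  k=0: +1/(0!×0!×0!×3!×3!×1!) = 1/36
Σ = 1/36  ⇒  CG² = 5184/7×1/36² = 4/7
CG = +√(4/7) = +0.755929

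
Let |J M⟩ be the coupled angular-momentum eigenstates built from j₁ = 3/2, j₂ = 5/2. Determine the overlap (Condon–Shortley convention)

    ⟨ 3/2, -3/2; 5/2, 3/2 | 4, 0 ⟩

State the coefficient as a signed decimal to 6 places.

+0.267261  (= +√(1/14))

triangle: 0!*3!*5!/9! = 720/362880
(j±m)!: 0!*3!*4!*1!*4!*4! = 82944
prefactor² = (2J+1)*Δ*N² = 10368/7
  k=0: +1/(0!*0!*3!*4!*0!*1!) = 1/144
Σ = 1/144  ⇒  CG² = 10368/7*1/144² = 1/14
CG = +√(1/14) = +0.267261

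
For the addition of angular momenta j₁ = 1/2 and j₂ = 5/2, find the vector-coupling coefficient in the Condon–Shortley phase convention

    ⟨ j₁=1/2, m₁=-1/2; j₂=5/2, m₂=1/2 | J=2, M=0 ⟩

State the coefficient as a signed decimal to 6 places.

√[5·1!0!4!/6! · 0!1!3!2!2!2!] = √(8)
  +(−1)^1/∏(1,0,0,2,0,2)! = -1/4  (running -1/4)
⟨..|..⟩ = √(8)·(-1/4) = -0.707107

-0.707107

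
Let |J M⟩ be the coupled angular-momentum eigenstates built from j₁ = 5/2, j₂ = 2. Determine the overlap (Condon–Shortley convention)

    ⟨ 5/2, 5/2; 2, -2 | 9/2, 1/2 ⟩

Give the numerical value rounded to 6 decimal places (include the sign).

j₁+j₂−J=0  J+j₁−j₂=5  J−j₁+j₂=4  j₁+j₂+J+1=10
(j₁±m₁, j₂±m₂, J±M) = (5,0,0,4,5,4)
P² = 460800/7
sum k=0..0:
  [0] +1/2880 = 1/2880
S = 1/2880
C² = P²·S² = 1/126 ; C = +0.089087

+0.089087  (= +√(1/126))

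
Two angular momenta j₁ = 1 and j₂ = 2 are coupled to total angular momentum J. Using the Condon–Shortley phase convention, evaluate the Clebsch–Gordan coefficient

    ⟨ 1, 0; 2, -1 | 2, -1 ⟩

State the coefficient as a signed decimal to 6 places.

√[5·1!1!3!/6! · 1!1!1!3!1!3!] = √(3/2)
  +(−1)^0/∏(0,1,1,1,0,2)! = 1/2  (running 1/2)
  +(−1)^1/∏(1,0,0,0,1,3)! = -1/6  (running 1/3)
⟨..|..⟩ = √(3/2)·(1/3) = +0.408248

+0.408248  (= +√(1/6))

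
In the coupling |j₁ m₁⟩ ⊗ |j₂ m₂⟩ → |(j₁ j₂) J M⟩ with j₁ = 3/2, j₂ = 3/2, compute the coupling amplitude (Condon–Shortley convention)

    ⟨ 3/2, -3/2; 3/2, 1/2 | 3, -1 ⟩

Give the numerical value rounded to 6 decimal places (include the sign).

+√(1/5) ≈ +0.447214

√[7·0!3!3!/7! · 0!3!2!1!2!4!] = √(144/5)
  +(−1)^0/∏(0,0,3,2,0,1)! = 1/12  (running 1/12)
⟨..|..⟩ = √(144/5)·(1/12) = +0.447214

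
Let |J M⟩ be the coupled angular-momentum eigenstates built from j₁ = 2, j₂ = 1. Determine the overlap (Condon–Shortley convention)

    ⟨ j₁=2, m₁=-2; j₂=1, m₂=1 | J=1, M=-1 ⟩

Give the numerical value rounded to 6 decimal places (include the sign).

j₁+j₂−J=2  J+j₁−j₂=2  J−j₁+j₂=0  j₁+j₂+J+1=5
(j₁±m₁, j₂±m₂, J±M) = (0,4,2,0,0,2)
P² = 48/5
sum k=2..2:
  [2] +1/4 = 1/4
S = 1/4
C² = P²·S² = 3/5 ; C = +0.774597

+√(3/5) = +0.774597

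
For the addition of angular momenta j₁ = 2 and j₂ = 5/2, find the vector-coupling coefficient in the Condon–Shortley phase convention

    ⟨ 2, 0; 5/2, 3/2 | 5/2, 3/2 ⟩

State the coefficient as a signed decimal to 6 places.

−√(1/70) = -0.119523

triangle: 2!×2!×3!/8! = 24/40320
(j±m)!: 2!×2!×4!×1!×4!×1! = 2304
prefactor² = (2J+1)×Δ×N² = 288/35
  k=1: −1/(1!×1!×1!×3!×1!×0!) = -1/6
  k=2: +1/(2!×0!×0!×2!×2!×1!) = 1/8
Σ = -1/24  ⇒  CG² = 288/35×(-1/24)² = 1/70
CG = −√(1/70) = -0.119523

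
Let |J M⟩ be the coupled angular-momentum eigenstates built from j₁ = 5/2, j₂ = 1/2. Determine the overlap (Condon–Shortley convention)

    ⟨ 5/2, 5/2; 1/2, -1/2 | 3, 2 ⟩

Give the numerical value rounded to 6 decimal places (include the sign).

triangle: 0!×5!×1!/7! = 120/5040
(j±m)!: 5!×0!×0!×1!×5!×1! = 14400
prefactor² = (2J+1)×Δ×N² = 2400
  k=0: +1/(0!×0!×0!×0!×5!×1!) = 1/120
Σ = 1/120  ⇒  CG² = 2400×1/120² = 1/6
CG = +√(1/6) = +0.408248

+√(1/6) = +0.408248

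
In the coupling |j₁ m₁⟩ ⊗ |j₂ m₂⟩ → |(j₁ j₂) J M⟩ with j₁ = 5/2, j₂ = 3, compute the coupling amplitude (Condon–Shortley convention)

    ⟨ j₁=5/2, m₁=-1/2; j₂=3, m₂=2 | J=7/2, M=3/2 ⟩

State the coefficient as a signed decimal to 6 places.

+√(2/21) = +0.308607

triangle: 2!×3!×4!/10! = 288/3628800
(j±m)!: 2!×3!×5!×1!×5!×2! = 345600
prefactor² = (2J+1)×Δ×N² = 1536/7
  k=1: −1/(1!×1!×2!×4!×1!×0!) = -1/48
  k=2: +1/(2!×0!×1!×3!×2!×1!) = 1/24
Σ = 1/48  ⇒  CG² = 1536/7×1/48² = 2/21
CG = +√(2/21) = +0.308607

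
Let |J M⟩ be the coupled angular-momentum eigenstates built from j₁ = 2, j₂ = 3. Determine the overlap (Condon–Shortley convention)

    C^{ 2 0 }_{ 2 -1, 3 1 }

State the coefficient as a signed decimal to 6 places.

+0.377964  (= +√(1/7))

√[5·3!1!3!/8! · 1!3!4!2!2!2!] = √(36/7)
  +(−1)^2/∏(2,1,1,2,0,1)! = 1/4  (running 1/4)
  +(−1)^3/∏(3,0,0,1,1,2)! = -1/12  (running 1/6)
⟨..|..⟩ = √(36/7)·(1/6) = +0.377964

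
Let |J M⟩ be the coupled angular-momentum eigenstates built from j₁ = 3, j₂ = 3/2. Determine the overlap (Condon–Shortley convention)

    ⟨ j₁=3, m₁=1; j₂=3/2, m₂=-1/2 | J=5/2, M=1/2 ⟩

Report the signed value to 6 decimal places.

triangle: 2!*4!*1!/8! = 48/40320
(j±m)!: 4!*2!*1!*2!*3!*2! = 1152
prefactor² = (2J+1)*Δ*N² = 288/35
  k=0: +1/(0!*2!*2!*1!*2!*0!) = 1/8
  k=1: −1/(1!*1!*1!*0!*3!*1!) = -1/6
Σ = -1/24  ⇒  CG² = 288/35*(-1/24)² = 1/70
CG = −√(1/70) = -0.119523

−√(1/70) ≈ -0.119523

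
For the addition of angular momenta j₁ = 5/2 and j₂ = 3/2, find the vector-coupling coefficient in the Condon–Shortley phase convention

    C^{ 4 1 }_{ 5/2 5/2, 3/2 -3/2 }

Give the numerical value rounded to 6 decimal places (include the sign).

+√(1/56) = +0.133631

j₁+j₂−J=0  J+j₁−j₂=5  J−j₁+j₂=3  j₁+j₂+J+1=9
(j₁±m₁, j₂±m₂, J±M) = (5,0,0,3,5,3)
P² = 64800/7
sum k=0..0:
  [0] +1/720 = 1/720
S = 1/720
C² = P²·S² = 1/56 ; C = +0.133631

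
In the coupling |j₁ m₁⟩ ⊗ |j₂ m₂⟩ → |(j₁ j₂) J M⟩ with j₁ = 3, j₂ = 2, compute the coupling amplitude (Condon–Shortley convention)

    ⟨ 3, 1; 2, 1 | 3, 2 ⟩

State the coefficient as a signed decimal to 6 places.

−√(1/4) ≈ -0.500000

j₁+j₂−J=2  J+j₁−j₂=4  J−j₁+j₂=2  j₁+j₂+J+1=9
(j₁±m₁, j₂±m₂, J±M) = (4,2,3,1,5,1)
P² = 64
sum k=1..2:
  [1] −1/12 = -1/12
  [2] +1/48 = 1/48
S = -1/16
C² = P²·S² = 1/4 ; C = -0.500000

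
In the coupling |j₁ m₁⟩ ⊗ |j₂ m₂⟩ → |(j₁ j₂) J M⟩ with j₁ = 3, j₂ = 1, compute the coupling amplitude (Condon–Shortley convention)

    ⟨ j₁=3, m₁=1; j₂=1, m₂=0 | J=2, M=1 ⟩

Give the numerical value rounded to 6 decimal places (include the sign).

−√(8/21) ≈ -0.617213

j₁+j₂−J=2  J+j₁−j₂=4  J−j₁+j₂=0  j₁+j₂+J+1=7
(j₁±m₁, j₂±m₂, J±M) = (4,2,1,1,3,1)
P² = 96/7
sum k=1..1:
  [1] −1/6 = -1/6
S = -1/6
C² = P²·S² = 8/21 ; C = -0.617213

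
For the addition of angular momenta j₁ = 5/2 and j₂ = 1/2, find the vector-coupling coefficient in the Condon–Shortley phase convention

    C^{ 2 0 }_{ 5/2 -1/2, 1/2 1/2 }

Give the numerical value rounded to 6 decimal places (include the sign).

√[5·1!4!0!/6! · 2!3!1!0!2!2!] = √(8)
  +(−1)^1/∏(1,0,2,0,2,0)! = -1/4  (running -1/4)
⟨..|..⟩ = √(8)·(-1/4) = -0.707107

-0.707107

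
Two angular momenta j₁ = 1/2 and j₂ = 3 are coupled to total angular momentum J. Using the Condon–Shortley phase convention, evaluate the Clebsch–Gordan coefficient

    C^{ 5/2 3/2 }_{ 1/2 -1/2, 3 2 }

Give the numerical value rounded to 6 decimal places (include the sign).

j₁+j₂−J=1  J+j₁−j₂=0  J−j₁+j₂=5  j₁+j₂+J+1=7
(j₁±m₁, j₂±m₂, J±M) = (0,1,5,1,4,1)
P² = 2880/7
sum k=1..1:
  [1] −1/24 = -1/24
S = -1/24
C² = P²·S² = 5/7 ; C = -0.845154

-0.845154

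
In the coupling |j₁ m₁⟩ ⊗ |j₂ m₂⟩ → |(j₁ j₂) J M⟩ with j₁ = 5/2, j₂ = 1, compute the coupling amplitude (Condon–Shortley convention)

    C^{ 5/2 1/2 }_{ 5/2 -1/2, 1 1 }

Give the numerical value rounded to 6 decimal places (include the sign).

−√(18/35) = -0.717137

√[6·1!4!1!/7! · 2!3!2!0!3!2!] = √(288/35)
  +(−1)^1/∏(1,0,2,1,2,0)! = -1/4  (running -1/4)
⟨..|..⟩ = √(288/35)·(-1/4) = -0.717137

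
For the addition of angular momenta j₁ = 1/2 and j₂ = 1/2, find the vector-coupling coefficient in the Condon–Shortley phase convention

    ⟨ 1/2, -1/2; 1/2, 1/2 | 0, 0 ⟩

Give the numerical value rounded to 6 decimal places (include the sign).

−√(1/2) ≈ -0.707107

triangle: 1!*0!*0!/2! = 1/2
(j±m)!: 0!*1!*1!*0!*0!*0! = 1
prefactor² = (2J+1)*Δ*N² = 1/2
  k=1: −1/(1!*0!*0!*0!*0!*0!) = -1
Σ = -1  ⇒  CG² = 1/2*(-1)² = 1/2
CG = −√(1/2) = -0.707107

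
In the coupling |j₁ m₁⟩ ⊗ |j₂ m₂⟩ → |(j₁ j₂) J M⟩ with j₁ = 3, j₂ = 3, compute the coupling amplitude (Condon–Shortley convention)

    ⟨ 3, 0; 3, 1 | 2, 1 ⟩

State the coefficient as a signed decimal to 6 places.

√[5·4!2!2!/9! · 3!3!4!2!3!1!] = √(96/7)
  +(−1)^2/∏(2,2,1,2,1,0)! = 1/8  (running 1/8)
  +(−1)^3/∏(3,1,0,1,2,1)! = -1/12  (running 1/24)
⟨..|..⟩ = √(96/7)·(1/24) = +0.154303

+0.154303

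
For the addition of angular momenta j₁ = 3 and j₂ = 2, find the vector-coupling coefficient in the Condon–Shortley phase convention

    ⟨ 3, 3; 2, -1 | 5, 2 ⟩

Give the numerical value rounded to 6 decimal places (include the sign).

+0.182574  (= +√(1/30))

√[11·0!6!4!/11! · 6!0!1!3!7!3!] = √(622080)
  +(−1)^0/∏(0,0,0,1,6,3)! = 1/4320  (running 1/4320)
⟨..|..⟩ = √(622080)·(1/4320) = +0.182574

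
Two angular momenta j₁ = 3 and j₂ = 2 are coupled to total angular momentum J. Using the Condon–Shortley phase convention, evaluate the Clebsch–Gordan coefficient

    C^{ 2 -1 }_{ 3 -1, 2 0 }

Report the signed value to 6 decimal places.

√[5·3!3!1!/8! · 2!4!2!2!1!3!] = √(36/7)
  +(−1)^1/∏(1,2,3,1,0,0)! = -1/12  (running -1/12)
  +(−1)^2/∏(2,1,2,0,1,1)! = 1/4  (running 1/6)
⟨..|..⟩ = √(36/7)·(1/6) = +0.377964

+√(1/7) ≈ +0.377964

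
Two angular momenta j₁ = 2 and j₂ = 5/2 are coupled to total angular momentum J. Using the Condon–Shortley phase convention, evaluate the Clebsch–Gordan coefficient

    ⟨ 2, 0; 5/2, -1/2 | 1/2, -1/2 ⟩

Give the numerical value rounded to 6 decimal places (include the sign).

+√(1/5) = +0.447214

j₁+j₂−J=4  J+j₁−j₂=0  J−j₁+j₂=1  j₁+j₂+J+1=6
(j₁±m₁, j₂±m₂, J±M) = (2,2,2,3,0,1)
P² = 16/5
sum k=2..2:
  [2] +1/4 = 1/4
S = 1/4
C² = P²·S² = 1/5 ; C = +0.447214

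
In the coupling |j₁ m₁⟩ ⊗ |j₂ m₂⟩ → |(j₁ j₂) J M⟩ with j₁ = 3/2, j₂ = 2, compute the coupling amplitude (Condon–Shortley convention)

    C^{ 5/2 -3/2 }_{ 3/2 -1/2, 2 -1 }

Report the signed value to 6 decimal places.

+0.169031

triangle: 1!*2!*3!/7! = 12/5040
(j±m)!: 1!*2!*1!*3!*1!*4! = 288
prefactor² = (2J+1)*Δ*N² = 144/35
  k=0: +1/(0!*1!*2!*1!*0!*2!) = 1/4
  k=1: −1/(1!*0!*1!*0!*1!*3!) = -1/6
Σ = 1/12  ⇒  CG² = 144/35*1/12² = 1/35
CG = +√(1/35) = +0.169031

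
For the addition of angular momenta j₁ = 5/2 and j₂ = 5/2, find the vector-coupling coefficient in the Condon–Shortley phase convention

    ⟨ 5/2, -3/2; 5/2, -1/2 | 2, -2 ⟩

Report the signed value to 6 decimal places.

+0.566947

√[5·3!2!2!/8! · 1!4!2!3!0!4!] = √(144/7)
  +(−1)^2/∏(2,1,2,0,0,2)! = 1/8  (running 1/8)
⟨..|..⟩ = √(144/7)·(1/8) = +0.566947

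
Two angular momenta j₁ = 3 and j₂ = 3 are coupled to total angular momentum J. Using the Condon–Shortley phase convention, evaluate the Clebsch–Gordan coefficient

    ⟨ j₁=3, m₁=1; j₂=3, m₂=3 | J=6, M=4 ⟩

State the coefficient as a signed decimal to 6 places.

√[13·0!6!6!/13! · 4!2!6!0!10!2!] = √(2985984000/11)
  +(−1)^0/∏(0,0,2,6,4,0)! = 1/34560  (running 1/34560)
⟨..|..⟩ = √(2985984000/11)·(1/34560) = +0.476731

+√(5/22) = +0.476731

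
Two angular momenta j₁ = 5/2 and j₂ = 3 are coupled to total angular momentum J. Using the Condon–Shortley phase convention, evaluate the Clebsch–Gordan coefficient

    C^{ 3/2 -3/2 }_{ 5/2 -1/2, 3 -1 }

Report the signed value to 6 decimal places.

+√(9/35) ≈ +0.507093

j₁+j₂−J=4  J+j₁−j₂=1  J−j₁+j₂=2  j₁+j₂+J+1=8
(j₁±m₁, j₂±m₂, J±M) = (2,3,2,4,0,3)
P² = 576/35
sum k=2..2:
  [2] +1/8 = 1/8
S = 1/8
C² = P²·S² = 9/35 ; C = +0.507093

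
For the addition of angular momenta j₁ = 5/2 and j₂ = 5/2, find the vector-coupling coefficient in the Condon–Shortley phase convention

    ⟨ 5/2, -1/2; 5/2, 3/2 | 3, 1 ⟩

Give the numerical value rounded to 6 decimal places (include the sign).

+√(1/30) ≈ +0.182574

√[7·2!3!3!/9! · 2!3!4!1!4!2!] = √(96/5)
  +(−1)^1/∏(1,1,2,3,1,0)! = -1/12  (running -1/12)
  +(−1)^2/∏(2,0,1,2,2,1)! = 1/8  (running 1/24)
⟨..|..⟩ = √(96/5)·(1/24) = +0.182574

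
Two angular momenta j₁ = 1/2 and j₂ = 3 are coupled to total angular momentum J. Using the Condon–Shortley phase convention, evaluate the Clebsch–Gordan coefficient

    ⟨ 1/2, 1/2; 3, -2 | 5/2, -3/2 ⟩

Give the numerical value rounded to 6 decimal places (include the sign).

j₁+j₂−J=1  J+j₁−j₂=0  J−j₁+j₂=5  j₁+j₂+J+1=7
(j₁±m₁, j₂±m₂, J±M) = (1,0,1,5,1,4)
P² = 2880/7
sum k=0..0:
  [0] +1/24 = 1/24
S = 1/24
C² = P²·S² = 5/7 ; C = +0.845154

+√(5/7) = +0.845154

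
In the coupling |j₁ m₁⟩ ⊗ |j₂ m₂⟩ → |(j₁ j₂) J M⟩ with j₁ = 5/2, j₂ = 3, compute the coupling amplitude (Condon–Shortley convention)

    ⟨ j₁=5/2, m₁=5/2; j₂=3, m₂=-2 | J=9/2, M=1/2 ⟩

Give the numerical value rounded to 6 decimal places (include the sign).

+0.300312

√[10·1!4!5!/11! · 5!0!1!5!5!4!] = √(2304000/77)
  +(−1)^0/∏(0,1,0,1,4,4)! = 1/576  (running 1/576)
⟨..|..⟩ = √(2304000/77)·(1/576) = +0.300312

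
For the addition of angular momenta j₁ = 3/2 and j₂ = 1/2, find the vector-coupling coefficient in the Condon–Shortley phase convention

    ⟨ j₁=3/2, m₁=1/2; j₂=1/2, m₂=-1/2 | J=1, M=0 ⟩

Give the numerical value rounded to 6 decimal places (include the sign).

√[3·1!2!0!/4! · 2!1!0!1!1!1!] = √(1/2)
  +(−1)^0/∏(0,1,1,0,1,0)! = 1  (running 1)
⟨..|..⟩ = √(1/2)·(1) = +0.707107

+√(1/2) ≈ +0.707107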